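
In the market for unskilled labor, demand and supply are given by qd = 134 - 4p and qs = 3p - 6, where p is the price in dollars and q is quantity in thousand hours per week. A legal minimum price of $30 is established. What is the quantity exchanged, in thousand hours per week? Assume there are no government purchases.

14

Equilibrium: 134 - 4p = 3p - 6, so 140 = 7p and p* = 20, q* = 54.
The floor of 30 is above the equilibrium price 20, so it binds.
At p = 30: qd = 134 - 4·30 = 14 and qs = 3·30 - 6 = 84.
The quantity actually transacted is the short side, demand: 14.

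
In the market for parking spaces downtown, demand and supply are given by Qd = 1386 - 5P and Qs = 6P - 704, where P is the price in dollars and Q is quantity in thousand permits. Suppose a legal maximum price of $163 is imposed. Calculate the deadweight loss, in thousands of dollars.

4811.4

Setting quantity demanded equal to quantity supplied, 1386 - 5P = 6P - 704, gives P* = 190 and Q* = 436.
The ceiling of 163 is below the equilibrium price 190, so it binds.
At P = 163: Qd = 1386 - 5·163 = 571 and Qs = 6·163 - 704 = 274.
Quantity traded falls to 274. At Q = 274 the demand price is (1386 - 274)/5 = 222.4 and the supply price is (704 + 274)/6 = 163.
Deadweight loss = ½ · (222.4 - 163) · (436 - 274) = ½ · 59.4 · 162 = 4811.4.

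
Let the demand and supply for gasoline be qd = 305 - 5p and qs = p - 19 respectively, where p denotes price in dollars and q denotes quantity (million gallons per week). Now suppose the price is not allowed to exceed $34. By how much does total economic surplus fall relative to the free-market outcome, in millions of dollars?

240

Without the control the market clears where 305 - 5p = p - 19, i.e. p* = 54 and q* = 35.
Because the ceiling (34) lies below the market-clearing price, it is binding.
At p = 34: qd = 305 - 5·34 = 135 and qs = 34 - 19 = 15.
Quantity traded falls to 15. At q = 15 the demand price is (305 - 15)/5 = 58 and the supply price is 19 + 15 = 34.
Deadweight loss = ½ · (58 - 34) · (35 - 15) = ½ · 24 · 20 = 240.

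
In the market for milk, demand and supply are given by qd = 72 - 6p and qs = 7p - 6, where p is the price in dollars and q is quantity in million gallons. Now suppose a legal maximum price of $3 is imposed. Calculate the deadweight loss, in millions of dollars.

Equilibrium: 72 - 6p = 7p - 6, so 78 = 13p and p* = 6, q* = 36.
The ceiling of 3 is below the equilibrium price 6, so it binds.
At p = 3: qd = 72 - 6·3 = 54 and qs = 7·3 - 6 = 15.
Quantity traded falls to 15. At q = 15 the demand price is (72 - 15)/6 = 9.5 and the supply price is (6 + 15)/7 = 3.
Deadweight loss = ½ · (9.5 - 3) · (36 - 15) = ½ · 6.5 · 21 = 68.25.

68.25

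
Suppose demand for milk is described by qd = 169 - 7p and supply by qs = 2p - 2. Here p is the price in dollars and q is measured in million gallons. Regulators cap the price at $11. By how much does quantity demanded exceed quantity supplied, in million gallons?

72

In a free market, 169 - 7p = 2p - 2 gives the equilibrium p* = 19, q* = 36.
The ceiling of 11 is below the equilibrium price 19, so it binds.
At p = 11: qd = 169 - 7·11 = 92 and qs = 2·11 - 2 = 20.
Shortage = qd - qs = 92 - 20 = 72.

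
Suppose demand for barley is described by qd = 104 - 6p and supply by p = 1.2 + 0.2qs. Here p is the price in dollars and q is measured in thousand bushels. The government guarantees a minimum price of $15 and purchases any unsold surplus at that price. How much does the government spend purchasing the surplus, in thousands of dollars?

825

Rearranging supply gives qs = 5p - 6. Setting quantity demanded equal to quantity supplied, 104 - 6p = 5p - 6, gives p* = 10 and q* = 44.
The floor of 15 is above the equilibrium price 10, so it binds.
At p = 15: qd = 104 - 6·15 = 14 and qs = 5·15 - 6 = 69.
Surplus = qs - qd = 55.
Government expenditure = surplus × support price = 55 × 15 = 825.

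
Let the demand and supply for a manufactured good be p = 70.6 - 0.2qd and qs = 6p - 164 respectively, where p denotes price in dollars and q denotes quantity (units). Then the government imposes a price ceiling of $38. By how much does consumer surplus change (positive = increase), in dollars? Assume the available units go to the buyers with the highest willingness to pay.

284.4

Rearranging demand gives qd = 353 - 5p. Setting quantity demanded equal to quantity supplied, 353 - 5p = 6p - 164, gives p* = 47 and q* = 118.
Because the ceiling (38) lies below the market-clearing price, it is binding.
At p = 38: qd = 353 - 5·38 = 163 and qs = 6·38 - 164 = 64.
Consumer surplus without the control is ½ · (70.6 - 47) · 118 = 1392.4.
With the ceiling, 64 units are sold at 38 (assume they go to the highest-value buyers). The demand price at q = 64 is 57.8, so CS = ½ · [(70.6 - 38) + (57.8 - 38)] · 64 = 1676.8.
Change in consumer surplus = 1676.8 - 1392.4 = 284.4.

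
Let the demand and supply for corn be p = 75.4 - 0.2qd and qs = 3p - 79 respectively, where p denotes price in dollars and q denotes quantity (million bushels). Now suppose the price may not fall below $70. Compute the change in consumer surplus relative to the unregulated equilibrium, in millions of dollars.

Rearranging demand gives qd = 377 - 5p. In a free market, 377 - 5p = 3p - 79 gives the equilibrium p* = 57, q* = 92.
The floor of 70 is above the equilibrium price 57, so it binds.
At p = 70: qd = 377 - 5·70 = 27 and qs = 3·70 - 79 = 131.
Consumer surplus without the control is ½ · (75.4 - 57) · 92 = 846.4.
With the floor, consumers buy 27 units at 70, so CS = ½ · (75.4 - 70) · 27 = 72.9.
Change in consumer surplus = 72.9 - 846.4 = -773.5.

-773.5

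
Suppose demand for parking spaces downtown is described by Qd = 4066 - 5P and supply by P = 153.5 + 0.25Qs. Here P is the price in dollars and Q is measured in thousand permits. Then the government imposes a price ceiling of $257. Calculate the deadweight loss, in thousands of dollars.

Rearranging supply gives Qs = 4P - 614. Setting quantity demanded equal to quantity supplied, 4066 - 5P = 4P - 614, gives P* = 520 and Q* = 1466.
The ceiling of 257 is below the equilibrium price 520, so it binds.
At P = 257: Qd = 4066 - 5·257 = 2781 and Qs = 4·257 - 614 = 414.
Quantity traded falls to 414. At Q = 414 the demand price is (4066 - 414)/5 = 730.4 and the supply price is (614 + 414)/4 = 257.
Deadweight loss = ½ · (730.4 - 257) · (1466 - 414) = ½ · 473.4 · 1052 = 249008.4.

249008.4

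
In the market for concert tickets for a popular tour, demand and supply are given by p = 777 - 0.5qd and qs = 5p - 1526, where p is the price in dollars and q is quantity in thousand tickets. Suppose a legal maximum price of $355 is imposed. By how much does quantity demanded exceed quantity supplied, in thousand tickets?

Rearranging demand gives qd = 1554 - 2p. In a free market, 1554 - 2p = 5p - 1526 gives the equilibrium p* = 440, q* = 674.
The ceiling of 355 is below the equilibrium price 440, so it binds.
At p = 355: qd = 1554 - 2·355 = 844 and qs = 5·355 - 1526 = 249.
Shortage = qd - qs = 844 - 249 = 595.

595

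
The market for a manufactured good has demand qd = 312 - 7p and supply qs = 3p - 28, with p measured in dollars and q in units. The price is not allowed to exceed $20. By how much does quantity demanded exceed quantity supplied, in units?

140

In a free market, 312 - 7p = 3p - 28 gives the equilibrium p* = 34, q* = 74.
Because the ceiling (20) lies below the market-clearing price, it is binding.
At p = 20: qd = 312 - 7·20 = 172 and qs = 3·20 - 28 = 32.
Shortage = qd - qs = 172 - 32 = 140.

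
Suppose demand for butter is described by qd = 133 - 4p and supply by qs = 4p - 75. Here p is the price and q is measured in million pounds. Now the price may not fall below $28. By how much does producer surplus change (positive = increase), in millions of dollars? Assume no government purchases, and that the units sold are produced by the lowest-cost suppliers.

Setting quantity demanded equal to quantity supplied, 133 - 4p = 4p - 75, gives p* = 26 and q* = 29.
Because the floor (28) lies above the market-clearing price, it is binding.
At p = 28: qd = 133 - 4·28 = 21 and qs = 4·28 - 75 = 37.
Producer surplus without the control is ½ · (26 - 18.75) · 29 = 105.125.
With the floor, 21 units are sold at 28. The supply price at q = 21 is 24, so PS = ½ · [(28 - 18.75) + (28 - 24)] · 21 = 139.125.
Change in producer surplus = 139.125 - 105.125 = 34.

34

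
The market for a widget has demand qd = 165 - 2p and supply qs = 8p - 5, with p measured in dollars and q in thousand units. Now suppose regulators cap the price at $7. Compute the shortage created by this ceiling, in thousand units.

Setting quantity demanded equal to quantity supplied, 165 - 2p = 8p - 5, gives p* = 17 and q* = 131.
Since 7 < 17, the ceiling is binding.
At p = 7: qd = 165 - 2·7 = 151 and qs = 8·7 - 5 = 51.
Shortage = qd - qs = 151 - 51 = 100.

100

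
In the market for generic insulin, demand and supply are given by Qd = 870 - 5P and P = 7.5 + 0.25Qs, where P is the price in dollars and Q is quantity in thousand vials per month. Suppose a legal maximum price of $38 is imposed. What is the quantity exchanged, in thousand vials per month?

Rearranging supply gives Qs = 4P - 30. Without the control the market clears where 870 - 5P = 4P - 30, i.e. P* = 100 and Q* = 370.
The ceiling of 38 is below the equilibrium price 100, so it binds.
At P = 38: Qd = 870 - 5·38 = 680 and Qs = 4·38 - 30 = 122.
The quantity actually transacted is the short side, supply: 122.

122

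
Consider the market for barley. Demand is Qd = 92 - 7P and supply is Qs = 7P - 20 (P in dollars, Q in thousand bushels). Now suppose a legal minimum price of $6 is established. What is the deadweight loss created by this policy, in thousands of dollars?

0

Without the control the market clears where 92 - 7P = 7P - 20, i.e. P* = 8 and Q* = 36.
Since 6 is below P* = 8, the floor does not bind and the free-market outcome prevails.
Since the control does not bind, no trades are prevented and deadweight loss is zero.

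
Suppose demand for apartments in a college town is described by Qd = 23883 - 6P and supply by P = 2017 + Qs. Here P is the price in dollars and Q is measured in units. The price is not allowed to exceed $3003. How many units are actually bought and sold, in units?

Rearranging supply gives Qs = P - 2017. Setting quantity demanded equal to quantity supplied, 23883 - 6P = P - 2017, gives P* = 3700 and Q* = 1683.
Because the ceiling (3003) lies below the market-clearing price, it is binding.
At P = 3003: Qd = 23883 - 6·3003 = 5865 and Qs = 3003 - 2017 = 986.
The quantity actually transacted is the short side, supply: 986.

986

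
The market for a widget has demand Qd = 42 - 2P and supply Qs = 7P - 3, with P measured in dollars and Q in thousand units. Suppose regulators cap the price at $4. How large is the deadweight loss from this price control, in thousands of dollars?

15.75

Equilibrium: 42 - 2P = 7P - 3, so 45 = 9P and P* = 5, Q* = 32.
Since 4 < 5, the ceiling is binding.
At P = 4: Qd = 42 - 2·4 = 34 and Qs = 7·4 - 3 = 25.
Quantity traded falls to 25. At Q = 25 the demand price is (42 - 25)/2 = 8.5 and the supply price is (3 + 25)/7 = 4.
Deadweight loss = ½ · (8.5 - 4) · (32 - 25) = ½ · 4.5 · 7 = 15.75.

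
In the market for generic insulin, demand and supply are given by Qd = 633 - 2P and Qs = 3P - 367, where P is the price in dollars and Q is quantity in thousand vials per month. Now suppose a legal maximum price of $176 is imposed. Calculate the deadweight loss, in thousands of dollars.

2160

In a free market, 633 - 2P = 3P - 367 gives the equilibrium P* = 200, Q* = 233.
Since 176 < 200, the ceiling is binding.
At P = 176: Qd = 633 - 2·176 = 281 and Qs = 3·176 - 367 = 161.
Quantity traded falls to 161. At Q = 161 the demand price is (633 - 161)/2 = 236 and the supply price is (367 + 161)/3 = 176.
Deadweight loss = ½ · (236 - 176) · (233 - 161) = ½ · 60 · 72 = 2160.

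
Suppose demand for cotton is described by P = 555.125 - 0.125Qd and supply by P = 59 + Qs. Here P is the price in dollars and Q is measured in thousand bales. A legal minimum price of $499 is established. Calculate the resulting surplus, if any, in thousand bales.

0

Rearranging demand gives Qd = 4441 - 8P; rearranging supply gives Qs = P - 59. In a free market, 4441 - 8P = P - 59 gives the equilibrium P* = 500, Q* = 441.
The floor of 499 is below the equilibrium price 500, so it is not binding; the market clears at P* = 500, Q* = 441.
Since the control does not bind, there is no surplus.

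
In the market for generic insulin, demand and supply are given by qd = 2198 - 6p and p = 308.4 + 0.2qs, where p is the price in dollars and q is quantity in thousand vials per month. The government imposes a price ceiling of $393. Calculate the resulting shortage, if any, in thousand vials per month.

Rearranging supply gives qs = 5p - 1542. Setting quantity demanded equal to quantity supplied, 2198 - 6p = 5p - 1542, gives p* = 340 and q* = 158.
The ceiling of 393 is above the equilibrium price 340, so it is not binding; the market clears at p* = 340, q* = 158.
Since the control does not bind, there is no shortage.

0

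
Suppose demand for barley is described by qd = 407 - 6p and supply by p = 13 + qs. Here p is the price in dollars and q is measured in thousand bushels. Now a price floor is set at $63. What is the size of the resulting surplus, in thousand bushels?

Rearranging supply gives qs = p - 13. Setting quantity demanded equal to quantity supplied, 407 - 6p = p - 13, gives p* = 60 and q* = 47.
The floor of 63 is above the equilibrium price 60, so it binds.
At p = 63: qd = 407 - 6·63 = 29 and qs = 63 - 13 = 50.
Surplus = qs - qd = 50 - 29 = 21.

21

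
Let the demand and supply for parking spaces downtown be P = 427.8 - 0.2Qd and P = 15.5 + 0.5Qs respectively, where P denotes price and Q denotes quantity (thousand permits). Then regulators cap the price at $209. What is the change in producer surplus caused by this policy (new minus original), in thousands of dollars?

Rearranging demand gives Qd = 2139 - 5P; rearranging supply gives Qs = 2P - 31. In a free market, 2139 - 5P = 2P - 31 gives the equilibrium P* = 310, Q* = 589.
The ceiling of 209 is below the equilibrium price 310, so it binds.
At P = 209: Qd = 2139 - 5·209 = 1094 and Qs = 2·209 - 31 = 387.
Producer surplus without the control is ½ · (310 - 15.5) · 589 = 86730.25.
With the ceiling, producers sell 387 units at 209, so PS = ½ · (209 - 15.5) · 387 = 37442.25.
Change in producer surplus = 37442.25 - 86730.25 = -49288.

-49288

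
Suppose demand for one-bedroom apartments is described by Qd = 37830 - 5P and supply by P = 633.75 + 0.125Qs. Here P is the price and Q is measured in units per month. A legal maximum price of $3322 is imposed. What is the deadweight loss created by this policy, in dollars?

0

Rearranging supply gives Qs = 8P - 5070. Without the control the market clears where 37830 - 5P = 8P - 5070, i.e. P* = 3300 and Q* = 21330.
Since 3322 is above P* = 3300, the ceiling does not bind and the free-market outcome prevails.
Since the control does not bind, no trades are prevented and deadweight loss is zero.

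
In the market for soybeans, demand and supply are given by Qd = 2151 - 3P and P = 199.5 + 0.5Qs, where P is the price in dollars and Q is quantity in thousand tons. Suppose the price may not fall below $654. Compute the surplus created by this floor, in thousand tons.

720

Rearranging supply gives Qs = 2P - 399. In a free market, 2151 - 3P = 2P - 399 gives the equilibrium P* = 510, Q* = 621.
Since 654 > 510, the floor is binding.
At P = 654: Qd = 2151 - 3·654 = 189 and Qs = 2·654 - 399 = 909.
Surplus = Qs - Qd = 909 - 189 = 720.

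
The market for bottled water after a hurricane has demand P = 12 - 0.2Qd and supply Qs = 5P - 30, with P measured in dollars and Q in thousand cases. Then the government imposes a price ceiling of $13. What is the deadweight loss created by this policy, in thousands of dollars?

0

Rearranging demand gives Qd = 60 - 5P. Without the control the market clears where 60 - 5P = 5P - 30, i.e. P* = 9 and Q* = 15.
The ceiling of 13 is above the equilibrium price 9, so it is not binding; the market clears at P* = 9, Q* = 15.
Since the control does not bind, no trades are prevented and deadweight loss is zero.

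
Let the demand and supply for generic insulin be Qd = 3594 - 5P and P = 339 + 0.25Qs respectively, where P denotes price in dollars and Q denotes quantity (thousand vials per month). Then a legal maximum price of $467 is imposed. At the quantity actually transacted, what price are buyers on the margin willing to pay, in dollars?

Rearranging supply gives Qs = 4P - 1356. Equilibrium: 3594 - 5P = 4P - 1356, so 4950 = 9P and P* = 550, Q* = 844.
Since 467 < 550, the ceiling is binding.
At P = 467: Qd = 3594 - 5·467 = 1259 and Qs = 4·467 - 1356 = 512.
Only 512 units reach the market. On the demand curve, the marginal buyer's willingness to pay at Q = 512 is (3594 - 512)/5 = 616.4.

616.4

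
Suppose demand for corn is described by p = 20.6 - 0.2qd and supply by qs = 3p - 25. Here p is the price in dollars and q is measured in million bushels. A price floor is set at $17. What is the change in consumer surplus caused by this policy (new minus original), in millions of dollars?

-20.5

Rearranging demand gives qd = 103 - 5p. Without the control the market clears where 103 - 5p = 3p - 25, i.e. p* = 16 and q* = 23.
Because the floor (17) lies above the market-clearing price, it is binding.
At p = 17: qd = 103 - 5·17 = 18 and qs = 3·17 - 25 = 26.
Consumer surplus without the control is ½ · (20.6 - 16) · 23 = 52.9.
With the floor, consumers buy 18 units at 17, so CS = ½ · (20.6 - 17) · 18 = 32.4.
Change in consumer surplus = 32.4 - 52.9 = -20.5.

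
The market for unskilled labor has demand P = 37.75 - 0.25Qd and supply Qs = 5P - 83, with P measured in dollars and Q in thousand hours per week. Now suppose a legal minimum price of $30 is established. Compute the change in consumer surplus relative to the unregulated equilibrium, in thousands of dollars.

Rearranging demand gives Qd = 151 - 4P. Setting quantity demanded equal to quantity supplied, 151 - 4P = 5P - 83, gives P* = 26 and Q* = 47.
Because the floor (30) lies above the market-clearing price, it is binding.
At P = 30: Qd = 151 - 4·30 = 31 and Qs = 5·30 - 83 = 67.
Consumer surplus without the control is ½ · (37.75 - 26) · 47 = 276.125.
With the floor, consumers buy 31 units at 30, so CS = ½ · (37.75 - 30) · 31 = 120.125.
Change in consumer surplus = 120.125 - 276.125 = -156.

-156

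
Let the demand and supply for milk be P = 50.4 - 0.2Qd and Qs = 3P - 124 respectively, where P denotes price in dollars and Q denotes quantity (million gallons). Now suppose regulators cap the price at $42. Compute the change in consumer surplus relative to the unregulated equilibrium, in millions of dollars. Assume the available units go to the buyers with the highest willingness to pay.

-12.5

Rearranging demand gives Qd = 252 - 5P. In a free market, 252 - 5P = 3P - 124 gives the equilibrium P* = 47, Q* = 17.
Since 42 < 47, the ceiling is binding.
At P = 42: Qd = 252 - 5·42 = 42 and Qs = 3·42 - 124 = 2.
Consumer surplus without the control is ½ · (50.4 - 47) · 17 = 28.9.
With the ceiling, 2 units are sold at 42 (assume they go to the highest-value buyers). The demand price at Q = 2 is 50, so CS = ½ · [(50.4 - 42) + (50 - 42)] · 2 = 16.4.
Change in consumer surplus = 16.4 - 28.9 = -12.5.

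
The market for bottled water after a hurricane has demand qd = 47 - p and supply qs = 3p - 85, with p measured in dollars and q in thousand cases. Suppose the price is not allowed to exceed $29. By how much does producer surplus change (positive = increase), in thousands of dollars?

-32

Setting quantity demanded equal to quantity supplied, 47 - p = 3p - 85, gives p* = 33 and q* = 14.
Since 29 < 33, the ceiling is binding.
At p = 29: qd = 47 - 29 = 18 and qs = 3·29 - 85 = 2.
Producer surplus without the control is ½ · (33 - 85/3) · 14 = 98/3.
With the ceiling, producers sell 2 units at 29, so PS = ½ · (29 - 85/3) · 2 = 2/3.
Change in producer surplus = 2/3 - 98/3 = -32.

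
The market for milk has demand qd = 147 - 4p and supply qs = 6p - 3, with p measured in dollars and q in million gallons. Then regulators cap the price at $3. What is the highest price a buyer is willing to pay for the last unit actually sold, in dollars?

In a free market, 147 - 4p = 6p - 3 gives the equilibrium p* = 15, q* = 87.
The ceiling of 3 is below the equilibrium price 15, so it binds.
At p = 3: qd = 147 - 4·3 = 135 and qs = 6·3 - 3 = 15.
Only 15 units reach the market. On the demand curve, the marginal buyer's willingness to pay at q = 15 is (147 - 15)/4 = 33.

33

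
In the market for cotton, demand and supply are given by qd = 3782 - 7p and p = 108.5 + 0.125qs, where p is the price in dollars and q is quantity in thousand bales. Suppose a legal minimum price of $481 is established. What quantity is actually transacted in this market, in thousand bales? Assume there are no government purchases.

415

Rearranging supply gives qs = 8p - 868. Setting quantity demanded equal to quantity supplied, 3782 - 7p = 8p - 868, gives p* = 310 and q* = 1612.
The floor of 481 is above the equilibrium price 310, so it binds.
At p = 481: qd = 3782 - 7·481 = 415 and qs = 8·481 - 868 = 2980.
The quantity actually transacted is the short side, demand: 415.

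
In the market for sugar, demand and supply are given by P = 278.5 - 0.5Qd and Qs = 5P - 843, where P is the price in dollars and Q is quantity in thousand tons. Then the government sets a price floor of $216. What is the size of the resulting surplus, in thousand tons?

112

Rearranging demand gives Qd = 557 - 2P. In a free market, 557 - 2P = 5P - 843 gives the equilibrium P* = 200, Q* = 157.
The floor of 216 is above the equilibrium price 200, so it binds.
At P = 216: Qd = 557 - 2·216 = 125 and Qs = 5·216 - 843 = 237.
Surplus = Qs - Qd = 237 - 125 = 112.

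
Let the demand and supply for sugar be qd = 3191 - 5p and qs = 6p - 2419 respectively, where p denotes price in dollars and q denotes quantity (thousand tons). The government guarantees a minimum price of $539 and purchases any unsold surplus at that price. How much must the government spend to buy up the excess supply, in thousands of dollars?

In a free market, 3191 - 5p = 6p - 2419 gives the equilibrium p* = 510, q* = 641.
Because the floor (539) lies above the market-clearing price, it is binding.
At p = 539: qd = 3191 - 5·539 = 496 and qs = 6·539 - 2419 = 815.
Surplus = qs - qd = 319.
Government expenditure = surplus × support price = 319 × 539 = 171941.

171941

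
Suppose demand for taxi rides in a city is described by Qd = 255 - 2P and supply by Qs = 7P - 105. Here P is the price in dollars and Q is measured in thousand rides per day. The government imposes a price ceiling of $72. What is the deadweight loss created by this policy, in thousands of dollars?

Equilibrium: 255 - 2P = 7P - 105, so 360 = 9P and P* = 40, Q* = 175.
The ceiling of 72 is above the equilibrium price 40, so it is not binding; the market clears at P* = 40, Q* = 175.
Since the control does not bind, no trades are prevented and deadweight loss is zero.

0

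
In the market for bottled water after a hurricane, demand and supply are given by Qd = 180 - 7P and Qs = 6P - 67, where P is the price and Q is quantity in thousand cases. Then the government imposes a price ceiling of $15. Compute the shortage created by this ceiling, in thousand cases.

In a free market, 180 - 7P = 6P - 67 gives the equilibrium P* = 19, Q* = 47.
The ceiling of 15 is below the equilibrium price 19, so it binds.
At P = 15: Qd = 180 - 7·15 = 75 and Qs = 6·15 - 67 = 23.
Shortage = Qd - Qs = 75 - 23 = 52.

52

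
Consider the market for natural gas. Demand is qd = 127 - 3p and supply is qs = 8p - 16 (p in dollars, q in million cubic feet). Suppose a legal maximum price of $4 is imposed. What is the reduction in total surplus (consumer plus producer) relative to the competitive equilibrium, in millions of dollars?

Without the control the market clears where 127 - 3p = 8p - 16, i.e. p* = 13 and q* = 88.
Since 4 < 13, the ceiling is binding.
At p = 4: qd = 127 - 3·4 = 115 and qs = 8·4 - 16 = 16.
Quantity traded falls to 16. At q = 16 the demand price is (127 - 16)/3 = 37 and the supply price is (16 + 16)/8 = 4.
Deadweight loss = ½ · (37 - 4) · (88 - 16) = ½ · 33 · 72 = 1188.

1188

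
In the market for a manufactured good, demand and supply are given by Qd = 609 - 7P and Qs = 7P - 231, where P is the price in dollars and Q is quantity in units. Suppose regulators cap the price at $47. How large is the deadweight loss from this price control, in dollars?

1183

Setting quantity demanded equal to quantity supplied, 609 - 7P = 7P - 231, gives P* = 60 and Q* = 189.
Since 47 < 60, the ceiling is binding.
At P = 47: Qd = 609 - 7·47 = 280 and Qs = 7·47 - 231 = 98.
Quantity traded falls to 98. At Q = 98 the demand price is (609 - 98)/7 = 73 and the supply price is (231 + 98)/7 = 47.
Deadweight loss = ½ · (73 - 47) · (189 - 98) = ½ · 26 · 91 = 1183.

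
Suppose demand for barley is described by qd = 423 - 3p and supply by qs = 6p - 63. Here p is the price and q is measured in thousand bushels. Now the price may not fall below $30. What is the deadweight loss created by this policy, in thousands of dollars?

Setting quantity demanded equal to quantity supplied, 423 - 3p = 6p - 63, gives p* = 54 and q* = 261.
Since 30 is below p* = 54, the floor does not bind and the free-market outcome prevails.
Since the control does not bind, no trades are prevented and deadweight loss is zero.

0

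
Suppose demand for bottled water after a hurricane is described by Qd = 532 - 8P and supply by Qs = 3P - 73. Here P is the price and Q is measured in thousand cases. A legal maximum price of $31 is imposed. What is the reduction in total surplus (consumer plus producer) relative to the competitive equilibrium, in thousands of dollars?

Setting quantity demanded equal to quantity supplied, 532 - 8P = 3P - 73, gives P* = 55 and Q* = 92.
Since 31 < 55, the ceiling is binding.
At P = 31: Qd = 532 - 8·31 = 284 and Qs = 3·31 - 73 = 20.
Quantity traded falls to 20. At Q = 20 the demand price is (532 - 20)/8 = 64 and the supply price is (73 + 20)/3 = 31.
Deadweight loss = ½ · (64 - 31) · (92 - 20) = ½ · 33 · 72 = 1188.

1188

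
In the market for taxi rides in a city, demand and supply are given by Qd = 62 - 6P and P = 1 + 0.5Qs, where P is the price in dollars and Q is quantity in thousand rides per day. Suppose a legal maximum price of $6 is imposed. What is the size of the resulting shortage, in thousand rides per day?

Rearranging supply gives Qs = 2P - 2. In a free market, 62 - 6P = 2P - 2 gives the equilibrium P* = 8, Q* = 14.
Because the ceiling (6) lies below the market-clearing price, it is binding.
At P = 6: Qd = 62 - 6·6 = 26 and Qs = 2·6 - 2 = 10.
Shortage = Qd - Qs = 26 - 10 = 16.

16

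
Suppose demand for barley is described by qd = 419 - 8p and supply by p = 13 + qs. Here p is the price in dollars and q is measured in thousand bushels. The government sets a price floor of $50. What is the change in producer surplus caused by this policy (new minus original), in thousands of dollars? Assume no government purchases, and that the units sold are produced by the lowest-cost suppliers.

Rearranging supply gives qs = p - 13. Equilibrium: 419 - 8p = p - 13, so 432 = 9p and p* = 48, q* = 35.
Because the floor (50) lies above the market-clearing price, it is binding.
At p = 50: qd = 419 - 8·50 = 19 and qs = 50 - 13 = 37.
Producer surplus without the control is ½ · (48 - 13) · 35 = 612.5.
With the floor, 19 units are sold at 50. The supply price at q = 19 is 32, so PS = ½ · [(50 - 13) + (50 - 32)] · 19 = 522.5.
Change in producer surplus = 522.5 - 612.5 = -90.

-90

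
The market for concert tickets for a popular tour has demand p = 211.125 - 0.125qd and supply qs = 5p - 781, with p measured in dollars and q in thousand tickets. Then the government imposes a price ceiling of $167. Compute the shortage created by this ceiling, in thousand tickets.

299

Rearranging demand gives qd = 1689 - 8p. Setting quantity demanded equal to quantity supplied, 1689 - 8p = 5p - 781, gives p* = 190 and q* = 169.
Since 167 < 190, the ceiling is binding.
At p = 167: qd = 1689 - 8·167 = 353 and qs = 5·167 - 781 = 54.
Shortage = qd - qs = 353 - 54 = 299.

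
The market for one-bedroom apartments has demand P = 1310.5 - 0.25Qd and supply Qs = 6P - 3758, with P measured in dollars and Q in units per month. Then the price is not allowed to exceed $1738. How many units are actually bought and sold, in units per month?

Rearranging demand gives Qd = 5242 - 4P. Setting quantity demanded equal to quantity supplied, 5242 - 4P = 6P - 3758, gives P* = 900 and Q* = 1642.
The ceiling of 1738 is above the equilibrium price 900, so it is not binding; the market clears at P* = 900, Q* = 1642.

1642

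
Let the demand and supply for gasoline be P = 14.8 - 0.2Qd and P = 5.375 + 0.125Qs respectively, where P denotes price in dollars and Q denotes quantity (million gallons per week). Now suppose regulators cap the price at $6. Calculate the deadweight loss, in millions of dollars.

93.6

Rearranging demand gives Qd = 74 - 5P; rearranging supply gives Qs = 8P - 43. In a free market, 74 - 5P = 8P - 43 gives the equilibrium P* = 9, Q* = 29.
The ceiling of 6 is below the equilibrium price 9, so it binds.
At P = 6: Qd = 74 - 5·6 = 44 and Qs = 8·6 - 43 = 5.
Quantity traded falls to 5. At Q = 5 the demand price is (74 - 5)/5 = 13.8 and the supply price is (43 + 5)/8 = 6.
Deadweight loss = ½ · (13.8 - 6) · (29 - 5) = ½ · 7.8 · 24 = 93.6.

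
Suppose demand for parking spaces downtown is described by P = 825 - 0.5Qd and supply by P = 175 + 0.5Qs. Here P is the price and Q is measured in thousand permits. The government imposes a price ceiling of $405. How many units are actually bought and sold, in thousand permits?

460

Rearranging demand gives Qd = 1650 - 2P; rearranging supply gives Qs = 2P - 350. Without the control the market clears where 1650 - 2P = 2P - 350, i.e. P* = 500 and Q* = 650.
The ceiling of 405 is below the equilibrium price 500, so it binds.
At P = 405: Qd = 1650 - 2·405 = 840 and Qs = 2·405 - 350 = 460.
The quantity actually transacted is the short side, supply: 460.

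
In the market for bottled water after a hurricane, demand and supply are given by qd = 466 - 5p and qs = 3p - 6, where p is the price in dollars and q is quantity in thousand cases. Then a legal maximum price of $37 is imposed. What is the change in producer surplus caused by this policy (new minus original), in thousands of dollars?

Without the control the market clears where 466 - 5p = 3p - 6, i.e. p* = 59 and q* = 171.
The ceiling of 37 is below the equilibrium price 59, so it binds.
At p = 37: qd = 466 - 5·37 = 281 and qs = 3·37 - 6 = 105.
Producer surplus without the control is ½ · (59 - 2) · 171 = 4873.5.
With the ceiling, producers sell 105 units at 37, so PS = ½ · (37 - 2) · 105 = 1837.5.
Change in producer surplus = 1837.5 - 4873.5 = -3036.

-3036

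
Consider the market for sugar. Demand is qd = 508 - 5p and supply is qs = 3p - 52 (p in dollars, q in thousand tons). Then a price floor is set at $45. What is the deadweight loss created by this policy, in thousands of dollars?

0

In a free market, 508 - 5p = 3p - 52 gives the equilibrium p* = 70, q* = 158.
Since 45 is below p* = 70, the floor does not bind and the free-market outcome prevails.
Since the control does not bind, no trades are prevented and deadweight loss is zero.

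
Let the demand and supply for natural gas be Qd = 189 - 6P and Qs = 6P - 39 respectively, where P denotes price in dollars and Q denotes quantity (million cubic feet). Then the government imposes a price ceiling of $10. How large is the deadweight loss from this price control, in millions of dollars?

486

Equilibrium: 189 - 6P = 6P - 39, so 228 = 12P and P* = 19, Q* = 75.
Since 10 < 19, the ceiling is binding.
At P = 10: Qd = 189 - 6·10 = 129 and Qs = 6·10 - 39 = 21.
Quantity traded falls to 21. At Q = 21 the demand price is (189 - 21)/6 = 28 and the supply price is (39 + 21)/6 = 10.
Deadweight loss = ½ · (28 - 10) · (75 - 21) = ½ · 18 · 54 = 486.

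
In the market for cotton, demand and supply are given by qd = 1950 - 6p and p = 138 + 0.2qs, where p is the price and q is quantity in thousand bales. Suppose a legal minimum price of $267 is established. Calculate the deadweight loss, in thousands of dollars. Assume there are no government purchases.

Rearranging supply gives qs = 5p - 690. Equilibrium: 1950 - 6p = 5p - 690, so 2640 = 11p and p* = 240, q* = 510.
The floor of 267 is above the equilibrium price 240, so it binds.
At p = 267: qd = 1950 - 6·267 = 348 and qs = 5·267 - 690 = 645.
Quantity traded falls to 348. At q = 348 the demand price is (1950 - 348)/6 = 267 and the supply price is (690 + 348)/5 = 207.6.
Deadweight loss = ½ · (267 - 207.6) · (510 - 348) = ½ · 59.4 · 162 = 4811.4.

4811.4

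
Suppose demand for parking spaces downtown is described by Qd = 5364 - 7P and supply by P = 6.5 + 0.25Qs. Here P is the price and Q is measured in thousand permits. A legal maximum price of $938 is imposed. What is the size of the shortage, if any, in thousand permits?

Rearranging supply gives Qs = 4P - 26. In a free market, 5364 - 7P = 4P - 26 gives the equilibrium P* = 490, Q* = 1934.
Since 938 is above P* = 490, the ceiling does not bind and the free-market outcome prevails.
Since the control does not bind, there is no shortage.

0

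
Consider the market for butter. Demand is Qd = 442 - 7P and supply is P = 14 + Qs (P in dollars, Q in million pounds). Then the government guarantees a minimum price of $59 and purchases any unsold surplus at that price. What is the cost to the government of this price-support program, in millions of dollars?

Rearranging supply gives Qs = P - 14. In a free market, 442 - 7P = P - 14 gives the equilibrium P* = 57, Q* = 43.
Because the floor (59) lies above the market-clearing price, it is binding.
At P = 59: Qd = 442 - 7·59 = 29 and Qs = 59 - 14 = 45.
Surplus = Qs - Qd = 16.
Government expenditure = surplus × support price = 16 × 59 = 944.

944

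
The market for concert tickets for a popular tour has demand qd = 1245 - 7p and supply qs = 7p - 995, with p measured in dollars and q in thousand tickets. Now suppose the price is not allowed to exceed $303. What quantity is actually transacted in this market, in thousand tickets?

125

Equilibrium: 1245 - 7p = 7p - 995, so 2240 = 14p and p* = 160, q* = 125.
Since 303 is above p* = 160, the ceiling does not bind and the free-market outcome prevails.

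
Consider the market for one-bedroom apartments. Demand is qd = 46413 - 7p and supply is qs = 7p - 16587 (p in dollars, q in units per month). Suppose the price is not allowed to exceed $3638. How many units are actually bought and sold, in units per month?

8879

In a free market, 46413 - 7p = 7p - 16587 gives the equilibrium p* = 4500, q* = 14913.
The ceiling of 3638 is below the equilibrium price 4500, so it binds.
At p = 3638: qd = 46413 - 7·3638 = 20947 and qs = 7·3638 - 16587 = 8879.
The quantity actually transacted is the short side, supply: 8879.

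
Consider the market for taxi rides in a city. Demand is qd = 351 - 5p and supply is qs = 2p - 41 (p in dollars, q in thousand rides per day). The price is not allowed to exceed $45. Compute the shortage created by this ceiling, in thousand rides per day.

77

Setting quantity demanded equal to quantity supplied, 351 - 5p = 2p - 41, gives p* = 56 and q* = 71.
Since 45 < 56, the ceiling is binding.
At p = 45: qd = 351 - 5·45 = 126 and qs = 2·45 - 41 = 49.
Shortage = qd - qs = 126 - 49 = 77.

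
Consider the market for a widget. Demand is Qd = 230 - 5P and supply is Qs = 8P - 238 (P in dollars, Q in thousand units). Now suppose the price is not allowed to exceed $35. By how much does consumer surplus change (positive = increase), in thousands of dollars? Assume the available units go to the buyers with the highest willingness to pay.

35.6

Equilibrium: 230 - 5P = 8P - 238, so 468 = 13P and P* = 36, Q* = 50.
Because the ceiling (35) lies below the market-clearing price, it is binding.
At P = 35: Qd = 230 - 5·35 = 55 and Qs = 8·35 - 238 = 42.
Consumer surplus without the control is ½ · (46 - 36) · 50 = 250.
With the ceiling, 42 units are sold at 35 (assume they go to the highest-value buyers). The demand price at Q = 42 is 37.6, so CS = ½ · [(46 - 35) + (37.6 - 35)] · 42 = 285.6.
Change in consumer surplus = 285.6 - 250 = 35.6.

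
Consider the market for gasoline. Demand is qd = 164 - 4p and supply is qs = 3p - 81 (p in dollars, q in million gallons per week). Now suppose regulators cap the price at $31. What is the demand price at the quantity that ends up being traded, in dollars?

38

Equilibrium: 164 - 4p = 3p - 81, so 245 = 7p and p* = 35, q* = 24.
Because the ceiling (31) lies below the market-clearing price, it is binding.
At p = 31: qd = 164 - 4·31 = 40 and qs = 3·31 - 81 = 12.
Only 12 units reach the market. On the demand curve, the marginal buyer's willingness to pay at q = 12 is (164 - 12)/4 = 38.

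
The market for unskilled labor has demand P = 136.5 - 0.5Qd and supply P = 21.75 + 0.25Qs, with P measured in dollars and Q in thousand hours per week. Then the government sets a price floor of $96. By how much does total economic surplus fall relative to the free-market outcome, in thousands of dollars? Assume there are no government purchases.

1944

Rearranging demand gives Qd = 273 - 2P; rearranging supply gives Qs = 4P - 87. In a free market, 273 - 2P = 4P - 87 gives the equilibrium P* = 60, Q* = 153.
Because the floor (96) lies above the market-clearing price, it is binding.
At P = 96: Qd = 273 - 2·96 = 81 and Qs = 4·96 - 87 = 297.
Quantity traded falls to 81. At Q = 81 the demand price is (273 - 81)/2 = 96 and the supply price is (87 + 81)/4 = 42.
Deadweight loss = ½ · (96 - 42) · (153 - 81) = ½ · 54 · 72 = 1944.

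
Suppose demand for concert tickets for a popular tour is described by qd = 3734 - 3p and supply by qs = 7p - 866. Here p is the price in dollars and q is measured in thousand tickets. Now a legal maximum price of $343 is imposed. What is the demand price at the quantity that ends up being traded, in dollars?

733

In a free market, 3734 - 3p = 7p - 866 gives the equilibrium p* = 460, q* = 2354.
Since 343 < 460, the ceiling is binding.
At p = 343: qd = 3734 - 3·343 = 2705 and qs = 7·343 - 866 = 1535.
Only 1535 units reach the market. On the demand curve, the marginal buyer's willingness to pay at q = 1535 is (3734 - 1535)/3 = 733.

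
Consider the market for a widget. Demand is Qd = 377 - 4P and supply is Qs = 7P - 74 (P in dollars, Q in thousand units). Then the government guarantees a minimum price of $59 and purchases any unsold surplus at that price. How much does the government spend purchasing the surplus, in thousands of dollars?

11682

Without the control the market clears where 377 - 4P = 7P - 74, i.e. P* = 41 and Q* = 213.
Since 59 > 41, the floor is binding.
At P = 59: Qd = 377 - 4·59 = 141 and Qs = 7·59 - 74 = 339.
Surplus = Qs - Qd = 198.
Government expenditure = surplus × support price = 198 × 59 = 11682.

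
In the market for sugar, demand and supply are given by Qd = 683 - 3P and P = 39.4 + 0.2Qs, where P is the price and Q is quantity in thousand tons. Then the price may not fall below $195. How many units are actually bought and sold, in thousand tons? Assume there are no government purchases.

98

Rearranging supply gives Qs = 5P - 197. Equilibrium: 683 - 3P = 5P - 197, so 880 = 8P and P* = 110, Q* = 353.
Because the floor (195) lies above the market-clearing price, it is binding.
At P = 195: Qd = 683 - 3·195 = 98 and Qs = 5·195 - 197 = 778.
The quantity actually transacted is the short side, demand: 98.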